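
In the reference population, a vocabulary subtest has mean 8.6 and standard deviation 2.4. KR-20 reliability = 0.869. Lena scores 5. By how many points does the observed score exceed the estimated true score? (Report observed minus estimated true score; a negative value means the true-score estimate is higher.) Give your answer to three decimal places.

-0.472

T̂ = 0.869(5) + 0.131(8.6) = 4.345 + 1.1266 = 5.47160 → 5.4716
X − T̂ = 5 − 5.4716 = -0.4716 → -0.472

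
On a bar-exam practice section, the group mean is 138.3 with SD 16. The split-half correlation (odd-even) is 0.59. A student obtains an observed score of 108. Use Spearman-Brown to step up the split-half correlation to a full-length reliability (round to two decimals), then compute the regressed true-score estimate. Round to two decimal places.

Spearman-Brown: ρ = 2r/(1 + r) = 2(0.59)/(1 + 0.59) = 1.180/1.59 = 0.7421 → 0.74
T̂ = ρX + (1 − ρ)μ
  = 0.74 × 108 + 0.26 × 138.3
  = 79.92 + 35.958
  = 115.878
  ≈ 115.88

115.88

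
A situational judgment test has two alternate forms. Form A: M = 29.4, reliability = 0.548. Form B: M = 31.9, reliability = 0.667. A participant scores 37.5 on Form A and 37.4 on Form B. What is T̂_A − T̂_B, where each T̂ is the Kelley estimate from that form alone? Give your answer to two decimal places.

-1.73

T̂_A = 0.548(37.5) + 0.452(29.4) = 33.8388
T̂_B = 0.667(37.4) + 0.333(31.9) = 35.5685
T̂_A − T̂_B = -1.7297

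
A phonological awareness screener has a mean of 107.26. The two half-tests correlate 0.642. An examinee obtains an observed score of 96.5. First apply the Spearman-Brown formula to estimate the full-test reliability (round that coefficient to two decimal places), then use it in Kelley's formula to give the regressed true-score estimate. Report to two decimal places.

Spearman-Brown: ρ = 2r/(1 + r) = 2(0.642)/(1 + 0.642) = 1.2840/1.642 = 0.7820 → 0.78
T̂ = 0.78(96.5) + 0.22(107.26) = 75.270 + 23.5972 = 98.867 → 98.87

98.87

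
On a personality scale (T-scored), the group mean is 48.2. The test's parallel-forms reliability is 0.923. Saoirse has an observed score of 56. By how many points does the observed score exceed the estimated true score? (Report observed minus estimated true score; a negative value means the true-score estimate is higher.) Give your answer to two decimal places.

0.60

Regress the observed score toward the mean by the unreliability: T̂ = 0.923·56 + 0.077·48.2 = 51.688 + 3.7114 = 55.3994.
X − T̂ = 56 − 55.399 = 0.601 → 0.60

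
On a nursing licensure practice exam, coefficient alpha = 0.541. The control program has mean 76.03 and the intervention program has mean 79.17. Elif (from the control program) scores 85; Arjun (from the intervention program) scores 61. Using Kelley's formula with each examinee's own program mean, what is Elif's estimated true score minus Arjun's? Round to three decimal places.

T̂_Elif = 0.541(85) + 0.459(76.03) = 80.88277
T̂_Arjun = 0.541(61) + 0.459(79.17) = 69.34003
Difference = 80.88277 − 69.34003 = 11.54274

11.543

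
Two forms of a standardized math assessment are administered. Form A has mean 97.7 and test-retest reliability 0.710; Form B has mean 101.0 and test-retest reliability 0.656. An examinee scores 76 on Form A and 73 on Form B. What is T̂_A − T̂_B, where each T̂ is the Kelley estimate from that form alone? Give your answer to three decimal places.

T̂_A = 0.710(76) + 0.290(97.7) = 82.29300
T̂_B = 0.656(73) + 0.344(101.0) = 82.63200
T̂_A − T̂_B = -0.33900

-0.339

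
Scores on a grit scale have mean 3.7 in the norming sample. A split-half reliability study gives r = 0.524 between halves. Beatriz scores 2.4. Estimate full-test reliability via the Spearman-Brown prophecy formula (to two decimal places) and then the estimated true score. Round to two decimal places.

2.80

Spearman-Brown: ρ = 2r/(1 + r) = 2(0.524)/(1 + 0.524) = 1.0480/1.524 = 0.6877 → 0.69
Kelley's formula gives T̂ = 0.69·2.4 + 0.31·3.7 = 1.656 + 1.147 = 2.803.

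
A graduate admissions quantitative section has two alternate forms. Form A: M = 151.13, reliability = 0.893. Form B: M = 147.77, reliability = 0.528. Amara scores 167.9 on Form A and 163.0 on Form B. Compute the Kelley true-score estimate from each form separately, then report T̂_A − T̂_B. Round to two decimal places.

T̂_A = 0.893(167.9) + 0.107(151.13) = 166.1056
T̂_B = 0.528(163.0) + 0.472(147.77) = 155.8114
T̂_A − T̂_B = 10.2942

10.29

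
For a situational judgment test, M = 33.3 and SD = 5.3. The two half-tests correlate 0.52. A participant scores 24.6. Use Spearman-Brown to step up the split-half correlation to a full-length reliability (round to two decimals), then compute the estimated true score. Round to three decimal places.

Spearman-Brown: ρ = 2r/(1 + r) = 2(0.52)/(1 + 0.52) = 1.040/1.52 = 0.6842 → 0.68
Kelley's formula gives T̂ = 0.68·24.6 + 0.32·33.3 = 16.728 + 10.656 = 27.3840.

27.384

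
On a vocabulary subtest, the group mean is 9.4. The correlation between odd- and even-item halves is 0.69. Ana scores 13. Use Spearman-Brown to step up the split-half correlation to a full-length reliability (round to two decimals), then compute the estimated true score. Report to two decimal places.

12.35

Spearman-Brown: ρ = 2r/(1 + r) = 2(0.69)/(1 + 0.69) = 1.380/1.69 = 0.8166 → 0.82
T̂ = 0.82(13) + 0.18(9.4) = 10.66 + 1.692 = 12.352 → 12.35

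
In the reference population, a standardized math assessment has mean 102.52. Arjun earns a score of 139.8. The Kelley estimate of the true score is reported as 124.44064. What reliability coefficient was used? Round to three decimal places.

0.588

T̂ = ρX + (1 − ρ)μ  ⇒  T̂ − μ = ρ(X − μ)
ρ = (T̂ − μ)/(X − μ) = (124.44064 − 102.52) / (139.8 − 102.52) = 21.92064 / 37.28 = 0.58800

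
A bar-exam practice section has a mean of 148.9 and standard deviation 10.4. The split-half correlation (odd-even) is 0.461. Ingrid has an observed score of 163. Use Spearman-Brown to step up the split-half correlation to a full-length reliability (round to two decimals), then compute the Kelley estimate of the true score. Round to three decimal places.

Spearman-Brown: ρ = 2r/(1 + r) = 2(0.461)/(1 + 0.461) = 0.9220/1.461 = 0.6311 → 0.63
Kelley's formula gives T̂ = 0.63·163 + 0.37·148.9 = 102.69 + 55.093 = 157.7830.

157.783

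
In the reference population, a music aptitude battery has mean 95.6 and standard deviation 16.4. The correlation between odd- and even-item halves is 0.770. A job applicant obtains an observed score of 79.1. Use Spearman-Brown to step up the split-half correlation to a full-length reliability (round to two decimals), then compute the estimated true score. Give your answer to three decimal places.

Spearman-Brown: ρ = 2r/(1 + r) = 2(0.770)/(1 + 0.770) = 1.5400/1.770 = 0.8701 → 0.87
T̂ = ρX + (1 − ρ)μ
  = 0.87 × 79.1 + 0.13 × 95.6
  = 68.817 + 12.428
  = 81.2450
  ≈ 81.245

81.245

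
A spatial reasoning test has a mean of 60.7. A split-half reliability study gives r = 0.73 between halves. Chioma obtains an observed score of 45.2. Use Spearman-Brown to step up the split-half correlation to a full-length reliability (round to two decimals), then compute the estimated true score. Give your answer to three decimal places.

47.680

Spearman-Brown: ρ = 2r/(1 + r) = 2(0.73)/(1 + 0.73) = 1.460/1.73 = 0.8439 → 0.84
T̂ = ρX + (1 − ρ)μ
  = 0.84 × 45.2 + 0.16 × 60.7
  = 37.968 + 9.712
  = 47.6800
  ≈ 47.680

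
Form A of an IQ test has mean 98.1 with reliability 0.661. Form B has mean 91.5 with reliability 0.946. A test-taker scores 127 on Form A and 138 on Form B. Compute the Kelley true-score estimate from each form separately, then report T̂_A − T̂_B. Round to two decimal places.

-18.29

T̂_A = 0.661(127) + 0.339(98.1) = 117.2029
T̂_B = 0.946(138) + 0.054(91.5) = 135.4890
T̂_A − T̂_B = -18.2861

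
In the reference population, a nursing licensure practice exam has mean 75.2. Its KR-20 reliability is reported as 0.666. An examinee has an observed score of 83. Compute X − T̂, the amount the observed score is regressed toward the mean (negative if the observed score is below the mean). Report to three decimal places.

2.605

T̂ = 0.666(83) + 0.334(75.2) = 55.278 + 25.1168 = 80.39480 → 80.3948
X − T̂ = 83 − 80.3948 = 2.6052 → 2.605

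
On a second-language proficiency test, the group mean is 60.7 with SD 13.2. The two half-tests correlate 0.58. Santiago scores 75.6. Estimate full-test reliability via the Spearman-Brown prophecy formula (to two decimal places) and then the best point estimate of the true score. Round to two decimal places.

71.58

Spearman-Brown: ρ = 2r/(1 + r) = 2(0.58)/(1 + 0.58) = 1.160/1.58 = 0.7342 → 0.73
Regress the observed score toward the mean by the unreliability: T̂ = 0.73·75.6 + 0.27·60.7 = 55.188 + 16.389 = 71.577.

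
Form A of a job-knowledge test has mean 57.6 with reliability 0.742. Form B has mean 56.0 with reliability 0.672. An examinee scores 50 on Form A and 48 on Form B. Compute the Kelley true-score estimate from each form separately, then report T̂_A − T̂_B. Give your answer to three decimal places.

T̂_A = 0.742(50) + 0.258(57.6) = 51.96080
T̂_B = 0.672(48) + 0.328(56.0) = 50.62400
T̂_A − T̂_B = 1.33680

1.337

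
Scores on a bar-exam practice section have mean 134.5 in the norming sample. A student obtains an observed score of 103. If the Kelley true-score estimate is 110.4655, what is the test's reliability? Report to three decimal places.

0.763

T̂ = ρX + (1 − ρ)μ  ⇒  T̂ − μ = ρ(X − μ)
ρ = (T̂ − μ)/(X − μ) = (110.4655 − 134.5) / (103 − 134.5) = -24.0345 / -31.5 = 0.76300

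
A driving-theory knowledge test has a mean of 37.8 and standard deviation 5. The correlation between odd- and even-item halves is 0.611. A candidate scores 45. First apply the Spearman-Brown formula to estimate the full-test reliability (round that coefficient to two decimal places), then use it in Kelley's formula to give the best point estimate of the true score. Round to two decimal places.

Spearman-Brown: ρ = 2r/(1 + r) = 2(0.611)/(1 + 0.611) = 1.2220/1.611 = 0.7585 → 0.76
T̂ = 0.76(45) + 0.24(37.8) = 34.20 + 9.072 = 43.272 → 43.27

43.27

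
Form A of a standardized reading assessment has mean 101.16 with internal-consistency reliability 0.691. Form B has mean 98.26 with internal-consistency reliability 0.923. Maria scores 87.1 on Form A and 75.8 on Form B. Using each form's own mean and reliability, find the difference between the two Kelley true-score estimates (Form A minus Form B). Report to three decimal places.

13.915

T̂_A = 0.691(87.1) + 0.309(101.16) = 91.44454
T̂_B = 0.923(75.8) + 0.077(98.26) = 77.52942
T̂_A − T̂_B = 13.91512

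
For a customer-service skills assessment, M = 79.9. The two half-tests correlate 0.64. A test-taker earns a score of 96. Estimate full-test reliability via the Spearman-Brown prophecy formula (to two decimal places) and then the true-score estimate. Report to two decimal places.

92.46

Spearman-Brown: ρ = 2r/(1 + r) = 2(0.64)/(1 + 0.64) = 1.280/1.64 = 0.7805 → 0.78
T̂ = 0.78(96) + 0.22(79.9) = 74.88 + 17.578 = 92.458 → 92.46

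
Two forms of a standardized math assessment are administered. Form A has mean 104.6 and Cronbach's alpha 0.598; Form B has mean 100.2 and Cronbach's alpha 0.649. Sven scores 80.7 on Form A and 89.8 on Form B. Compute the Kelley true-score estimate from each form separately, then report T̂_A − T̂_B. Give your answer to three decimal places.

T̂_A = 0.598(80.7) + 0.402(104.6) = 90.30780
T̂_B = 0.649(89.8) + 0.351(100.2) = 93.45040
T̂_A − T̂_B = -3.14260

-3.143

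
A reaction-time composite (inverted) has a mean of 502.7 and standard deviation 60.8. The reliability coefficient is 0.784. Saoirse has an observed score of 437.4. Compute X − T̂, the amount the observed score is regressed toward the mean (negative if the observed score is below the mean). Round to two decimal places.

-14.10

Kelley's formula gives T̂ = 0.784·437.4 + 0.216·502.7 = 342.9216 + 108.5832 = 451.5048.
X − T̂ = 437.4 − 451.505 = -14.105 → -14.10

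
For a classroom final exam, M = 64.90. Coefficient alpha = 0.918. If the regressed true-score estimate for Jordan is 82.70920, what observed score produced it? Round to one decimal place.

84.3

T̂ = ρX + (1 − ρ)μ  ⇒  X = (T̂ − (1 − ρ)μ) / ρ
X = (82.70920 − 0.082 × 64.90) / 0.918 = (82.70920 − 5.32180) / 0.918 = 77.38740 / 0.918 = 84.300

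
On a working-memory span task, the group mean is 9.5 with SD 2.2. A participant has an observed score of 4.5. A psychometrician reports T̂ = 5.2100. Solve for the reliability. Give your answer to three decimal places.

T̂ = ρX + (1 − ρ)μ  ⇒  T̂ − μ = ρ(X − μ)
ρ = (T̂ − μ)/(X − μ) = (5.2100 − 9.5) / (4.5 − 9.5) = -4.2900 / -5.0 = 0.85800

0.858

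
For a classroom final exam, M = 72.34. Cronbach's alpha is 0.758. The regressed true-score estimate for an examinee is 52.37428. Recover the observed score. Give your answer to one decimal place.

T̂ = ρX + (1 − ρ)μ  ⇒  X = (T̂ − (1 − ρ)μ) / ρ
X = (52.37428 − 0.242 × 72.34) / 0.758 = (52.37428 − 17.50628) / 0.758 = 34.86800 / 0.758 = 46.000

46.0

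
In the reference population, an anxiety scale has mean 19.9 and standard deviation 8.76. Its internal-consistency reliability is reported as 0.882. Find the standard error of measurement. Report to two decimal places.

3.01

SEM = SD · √(1 − ρ) = 8.76 × √0.118 = 8.76 × 0.3435 = 3.009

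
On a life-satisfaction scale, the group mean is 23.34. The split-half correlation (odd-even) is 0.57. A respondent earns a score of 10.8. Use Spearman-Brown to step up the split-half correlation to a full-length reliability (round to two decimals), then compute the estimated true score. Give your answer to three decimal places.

Spearman-Brown: ρ = 2r/(1 + r) = 2(0.57)/(1 + 0.57) = 1.140/1.57 = 0.7261 → 0.73
Regress the observed score toward the mean by the unreliability: T̂ = 0.73·10.8 + 0.27·23.34 = 7.884 + 6.3018 = 14.1858.

14.186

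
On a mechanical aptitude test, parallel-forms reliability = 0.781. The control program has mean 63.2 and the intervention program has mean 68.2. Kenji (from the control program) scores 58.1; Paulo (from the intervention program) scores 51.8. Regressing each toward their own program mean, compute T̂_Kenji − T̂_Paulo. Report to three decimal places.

T̂_Kenji = 0.781(58.1) + 0.219(63.2) = 59.21690
T̂_Paulo = 0.781(51.8) + 0.219(68.2) = 55.39160
Difference = 59.21690 − 55.39160 = 3.82530

3.825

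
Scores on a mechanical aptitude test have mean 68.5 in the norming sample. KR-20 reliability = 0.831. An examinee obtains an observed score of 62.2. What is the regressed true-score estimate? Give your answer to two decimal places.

63.26

Weight the observed score by reliability and the mean by (1 − reliability): T̂ = 0.831·62.2 + 0.169·68.5 = 51.6882 + 11.5765 = 63.265.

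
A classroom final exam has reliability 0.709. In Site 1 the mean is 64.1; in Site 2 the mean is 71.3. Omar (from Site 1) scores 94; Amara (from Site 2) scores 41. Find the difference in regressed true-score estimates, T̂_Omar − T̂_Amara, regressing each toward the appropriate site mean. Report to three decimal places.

35.482

T̂_Omar = 0.709(94) + 0.291(64.1) = 85.29910
T̂_Amara = 0.709(41) + 0.291(71.3) = 49.81730
Difference = 85.29910 − 49.81730 = 35.48180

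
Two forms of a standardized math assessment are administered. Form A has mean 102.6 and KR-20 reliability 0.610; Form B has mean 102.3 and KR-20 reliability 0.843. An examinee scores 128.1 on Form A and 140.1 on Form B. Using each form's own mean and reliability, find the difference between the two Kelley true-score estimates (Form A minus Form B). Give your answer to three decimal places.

T̂_A = 0.610(128.1) + 0.390(102.6) = 118.15500
T̂_B = 0.843(140.1) + 0.157(102.3) = 134.16540
T̂_A − T̂_B = -16.01040

-16.010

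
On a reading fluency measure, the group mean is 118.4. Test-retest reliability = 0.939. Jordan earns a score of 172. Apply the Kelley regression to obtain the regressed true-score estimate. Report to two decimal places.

168.73

Weight the observed score by reliability and the mean by (1 − reliability): T̂ = 0.939·172 + 0.061·118.4 = 161.508 + 7.2224 = 168.730.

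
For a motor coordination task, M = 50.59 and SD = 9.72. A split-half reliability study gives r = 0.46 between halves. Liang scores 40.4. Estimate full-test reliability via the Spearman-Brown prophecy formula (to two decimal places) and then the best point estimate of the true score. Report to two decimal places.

44.17

Spearman-Brown: ρ = 2r/(1 + r) = 2(0.46)/(1 + 0.46) = 0.920/1.46 = 0.6301 → 0.63
Regress the observed score toward the mean by the unreliability: T̂ = 0.63·40.4 + 0.37·50.59 = 25.452 + 18.7183 = 44.170.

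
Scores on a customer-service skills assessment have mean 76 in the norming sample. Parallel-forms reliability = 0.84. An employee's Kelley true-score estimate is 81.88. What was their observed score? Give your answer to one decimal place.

T̂ = ρX + (1 − ρ)μ  ⇒  X = (T̂ − (1 − ρ)μ) / ρ
X = (81.88 − 0.16 × 76) / 0.84 = (81.88 − 12.16) / 0.84 = 69.72 / 0.84 = 83.000

83.0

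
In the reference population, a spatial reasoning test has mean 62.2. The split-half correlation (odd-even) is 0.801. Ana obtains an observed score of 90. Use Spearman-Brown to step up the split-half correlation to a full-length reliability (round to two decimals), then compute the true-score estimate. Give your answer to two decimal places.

Spearman-Brown: ρ = 2r/(1 + r) = 2(0.801)/(1 + 0.801) = 1.6020/1.801 = 0.8895 → 0.89
T̂ = 0.89(90) + 0.11(62.2) = 80.10 + 6.842 = 86.942 → 86.94

86.94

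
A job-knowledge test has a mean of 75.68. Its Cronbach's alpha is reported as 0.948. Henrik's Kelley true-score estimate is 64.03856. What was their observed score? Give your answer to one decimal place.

T̂ = ρX + (1 − ρ)μ  ⇒  X = (T̂ − (1 − ρ)μ) / ρ
X = (64.03856 − 0.052 × 75.68) / 0.948 = (64.03856 − 3.93536) / 0.948 = 60.10320 / 0.948 = 63.400

63.4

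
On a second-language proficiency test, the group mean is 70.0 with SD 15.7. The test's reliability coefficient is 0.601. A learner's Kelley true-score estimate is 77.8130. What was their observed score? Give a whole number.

83

T̂ = ρX + (1 − ρ)μ  ⇒  X = (T̂ − (1 − ρ)μ) / ρ
X = (77.8130 − 0.399 × 70.0) / 0.601 = (77.8130 − 27.9300) / 0.601 = 49.8830 / 0.601 = 83.00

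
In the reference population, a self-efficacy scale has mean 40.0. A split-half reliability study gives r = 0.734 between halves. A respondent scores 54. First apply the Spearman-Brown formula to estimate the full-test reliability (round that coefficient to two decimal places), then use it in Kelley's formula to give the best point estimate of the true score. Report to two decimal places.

51.90

Spearman-Brown: ρ = 2r/(1 + r) = 2(0.734)/(1 + 0.734) = 1.4680/1.734 = 0.8466 → 0.85
Regress the observed score toward the mean by the unreliability: T̂ = 0.85·54 + 0.15·40.0 = 45.90 + 6.000 = 51.900.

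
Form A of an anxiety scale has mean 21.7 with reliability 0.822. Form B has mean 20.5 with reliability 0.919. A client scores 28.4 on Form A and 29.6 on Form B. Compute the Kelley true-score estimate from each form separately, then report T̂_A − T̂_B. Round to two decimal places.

T̂_A = 0.822(28.4) + 0.178(21.7) = 27.2074
T̂_B = 0.919(29.6) + 0.081(20.5) = 28.8629
T̂_A − T̂_B = -1.6555

-1.66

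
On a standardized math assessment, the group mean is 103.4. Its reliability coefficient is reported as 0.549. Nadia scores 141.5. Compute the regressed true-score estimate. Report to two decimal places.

124.32

Weight the observed score by reliability and the mean by (1 − reliability): T̂ = 0.549·141.5 + 0.451·103.4 = 77.6835 + 46.6334 = 124.317.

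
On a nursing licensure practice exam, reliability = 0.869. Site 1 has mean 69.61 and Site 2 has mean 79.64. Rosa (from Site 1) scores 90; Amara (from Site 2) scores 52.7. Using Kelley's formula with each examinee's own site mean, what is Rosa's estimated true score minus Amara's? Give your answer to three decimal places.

T̂_Rosa = 0.869(90) + 0.131(69.61) = 87.32891
T̂_Amara = 0.869(52.7) + 0.131(79.64) = 56.22914
Difference = 87.32891 − 56.22914 = 31.09977

31.100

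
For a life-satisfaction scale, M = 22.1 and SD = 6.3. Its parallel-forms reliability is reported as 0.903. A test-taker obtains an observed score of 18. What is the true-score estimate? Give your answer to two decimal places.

T̂ = ρX + (1 − ρ)μ
  = 0.903 × 18 + 0.097 × 22.1
  = 16.254 + 2.1437
  = 18.398
  ≈ 18.40

18.40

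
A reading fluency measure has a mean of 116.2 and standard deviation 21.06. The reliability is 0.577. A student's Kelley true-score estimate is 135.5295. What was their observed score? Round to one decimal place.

T̂ = ρX + (1 − ρ)μ  ⇒  X = (T̂ − (1 − ρ)μ) / ρ
X = (135.5295 − 0.423 × 116.2) / 0.577 = (135.5295 − 49.1526) / 0.577 = 86.3769 / 0.577 = 149.700

149.7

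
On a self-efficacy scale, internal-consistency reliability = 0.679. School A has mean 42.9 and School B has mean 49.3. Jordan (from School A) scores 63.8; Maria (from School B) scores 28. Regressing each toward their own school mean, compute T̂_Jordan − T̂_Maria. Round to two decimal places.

22.25

T̂_Jordan = 0.679(63.8) + 0.321(42.9) = 57.0911
T̂_Maria = 0.679(28) + 0.321(49.3) = 34.8373
Difference = 57.0911 − 34.8373 = 22.2538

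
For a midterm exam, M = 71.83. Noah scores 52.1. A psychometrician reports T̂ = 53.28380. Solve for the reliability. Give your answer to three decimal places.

T̂ = ρX + (1 − ρ)μ  ⇒  T̂ − μ = ρ(X − μ)
ρ = (T̂ − μ)/(X − μ) = (53.28380 − 71.83) / (52.1 − 71.83) = -18.54620 / -19.73 = 0.94000

0.940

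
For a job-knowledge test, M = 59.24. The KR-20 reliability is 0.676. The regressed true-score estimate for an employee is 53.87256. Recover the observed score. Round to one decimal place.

51.3

T̂ = ρX + (1 − ρ)μ  ⇒  X = (T̂ − (1 − ρ)μ) / ρ
X = (53.87256 − 0.324 × 59.24) / 0.676 = (53.87256 − 19.19376) / 0.676 = 34.67880 / 0.676 = 51.300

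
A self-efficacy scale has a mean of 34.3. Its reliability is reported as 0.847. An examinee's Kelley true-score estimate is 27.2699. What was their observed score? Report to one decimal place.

T̂ = ρX + (1 − ρ)μ  ⇒  X = (T̂ − (1 − ρ)μ) / ρ
X = (27.2699 − 0.153 × 34.3) / 0.847 = (27.2699 − 5.2479) / 0.847 = 22.0220 / 0.847 = 26.000

26.0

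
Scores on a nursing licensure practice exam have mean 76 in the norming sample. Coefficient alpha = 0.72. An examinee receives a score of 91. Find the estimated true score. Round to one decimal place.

Regress the observed score toward the mean by the unreliability: T̂ = 0.72·91 + 0.28·76 = 65.52 + 21.28 = 86.80.

86.8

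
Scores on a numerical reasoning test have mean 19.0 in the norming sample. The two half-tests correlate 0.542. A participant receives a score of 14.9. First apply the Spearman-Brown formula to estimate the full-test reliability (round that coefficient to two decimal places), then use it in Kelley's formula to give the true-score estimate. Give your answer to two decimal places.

16.13

Spearman-Brown: ρ = 2r/(1 + r) = 2(0.542)/(1 + 0.542) = 1.0840/1.542 = 0.7030 → 0.70
Weight the observed score by reliability and the mean by (1 − reliability): T̂ = 0.70·14.9 + 0.30·19.0 = 10.430 + 5.700 = 16.130.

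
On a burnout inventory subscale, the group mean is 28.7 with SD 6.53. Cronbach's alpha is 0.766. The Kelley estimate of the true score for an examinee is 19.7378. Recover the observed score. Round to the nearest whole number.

T̂ = ρX + (1 − ρ)μ  ⇒  X = (T̂ − (1 − ρ)μ) / ρ
X = (19.7378 − 0.234 × 28.7) / 0.766 = (19.7378 − 6.7158) / 0.766 = 13.0220 / 0.766 = 17.00

17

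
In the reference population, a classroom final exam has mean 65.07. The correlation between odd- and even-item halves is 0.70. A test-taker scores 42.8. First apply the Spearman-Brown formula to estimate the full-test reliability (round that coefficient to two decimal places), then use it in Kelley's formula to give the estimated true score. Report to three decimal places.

Spearman-Brown: ρ = 2r/(1 + r) = 2(0.70)/(1 + 0.70) = 1.400/1.70 = 0.8235 → 0.82
T̂ = 0.82(42.8) + 0.18(65.07) = 35.096 + 11.7126 = 46.8086 → 46.809

46.809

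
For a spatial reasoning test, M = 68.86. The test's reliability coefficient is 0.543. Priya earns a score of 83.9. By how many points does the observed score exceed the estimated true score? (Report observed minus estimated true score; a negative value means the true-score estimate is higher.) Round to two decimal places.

6.87

Weight the observed score by reliability and the mean by (1 − reliability): T̂ = 0.543·83.9 + 0.457·68.86 = 45.5577 + 31.46902 = 77.0267.
X − T̂ = 83.9 − 77.027 = 6.873 → 6.87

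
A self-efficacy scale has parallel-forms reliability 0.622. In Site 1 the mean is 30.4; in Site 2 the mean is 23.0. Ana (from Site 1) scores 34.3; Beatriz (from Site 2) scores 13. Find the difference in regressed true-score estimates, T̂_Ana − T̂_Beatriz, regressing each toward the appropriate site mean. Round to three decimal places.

T̂_Ana = 0.622(34.3) + 0.378(30.4) = 32.82580
T̂_Beatriz = 0.622(13) + 0.378(23.0) = 16.78000
Difference = 32.82580 − 16.78000 = 16.04580

16.046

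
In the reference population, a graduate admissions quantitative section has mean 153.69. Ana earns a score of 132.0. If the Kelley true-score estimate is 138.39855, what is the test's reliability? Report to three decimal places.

0.705

T̂ = ρX + (1 − ρ)μ  ⇒  T̂ − μ = ρ(X − μ)
ρ = (T̂ − μ)/(X − μ) = (138.39855 − 153.69) / (132.0 − 153.69) = -15.29145 / -21.69 = 0.70500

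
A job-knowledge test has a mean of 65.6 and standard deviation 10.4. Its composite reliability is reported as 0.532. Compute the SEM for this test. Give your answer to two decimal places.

7.11

SEM = SD · √(1 − ρ) = 10.4 × √0.468 = 10.4 × 0.6841 = 7.115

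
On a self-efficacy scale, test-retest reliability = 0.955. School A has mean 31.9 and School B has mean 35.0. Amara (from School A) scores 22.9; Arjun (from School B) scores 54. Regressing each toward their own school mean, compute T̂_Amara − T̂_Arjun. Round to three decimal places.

-29.840

T̂_Amara = 0.955(22.9) + 0.045(31.9) = 23.30500
T̂_Arjun = 0.955(54) + 0.045(35.0) = 53.14500
Difference = 23.30500 − 53.14500 = -29.84000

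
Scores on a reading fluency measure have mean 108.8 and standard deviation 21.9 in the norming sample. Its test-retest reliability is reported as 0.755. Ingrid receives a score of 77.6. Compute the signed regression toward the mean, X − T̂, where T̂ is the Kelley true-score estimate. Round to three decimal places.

-7.644

Regress the observed score toward the mean by the unreliability: T̂ = 0.755·77.6 + 0.245·108.8 = 58.5880 + 26.6560 = 85.24400.
X − T̂ = 77.6 − 85.2440 = -7.6440 → -7.644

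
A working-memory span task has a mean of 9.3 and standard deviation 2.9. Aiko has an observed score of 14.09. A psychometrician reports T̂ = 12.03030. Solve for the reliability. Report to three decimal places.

T̂ = ρX + (1 − ρ)μ  ⇒  T̂ − μ = ρ(X − μ)
ρ = (T̂ − μ)/(X − μ) = (12.03030 − 9.3) / (14.09 − 9.3) = 2.73030 / 4.79 = 0.57000

0.570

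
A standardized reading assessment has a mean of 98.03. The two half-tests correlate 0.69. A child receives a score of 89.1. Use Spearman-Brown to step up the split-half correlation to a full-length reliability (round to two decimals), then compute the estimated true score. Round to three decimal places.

Spearman-Brown: ρ = 2r/(1 + r) = 2(0.69)/(1 + 0.69) = 1.380/1.69 = 0.8166 → 0.82
T̂ = 0.82(89.1) + 0.18(98.03) = 73.062 + 17.6454 = 90.7074 → 90.707

90.707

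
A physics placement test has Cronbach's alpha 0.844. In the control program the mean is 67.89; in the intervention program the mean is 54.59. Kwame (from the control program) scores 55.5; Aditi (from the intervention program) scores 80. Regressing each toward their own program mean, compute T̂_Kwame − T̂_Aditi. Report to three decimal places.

-18.603

T̂_Kwame = 0.844(55.5) + 0.156(67.89) = 57.43284
T̂_Aditi = 0.844(80) + 0.156(54.59) = 76.03604
Difference = 57.43284 − 76.03604 = -18.60320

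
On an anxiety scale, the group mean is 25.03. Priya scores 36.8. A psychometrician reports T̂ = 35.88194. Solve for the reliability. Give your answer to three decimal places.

T̂ = ρX + (1 − ρ)μ  ⇒  T̂ − μ = ρ(X − μ)
ρ = (T̂ − μ)/(X − μ) = (35.88194 − 25.03) / (36.8 − 25.03) = 10.85194 / 11.77 = 0.92200

0.922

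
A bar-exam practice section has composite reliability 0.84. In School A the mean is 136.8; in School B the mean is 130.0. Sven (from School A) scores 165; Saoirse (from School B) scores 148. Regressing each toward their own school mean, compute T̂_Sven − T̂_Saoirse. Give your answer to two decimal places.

15.37

T̂_Sven = 0.84(165) + 0.16(136.8) = 160.4880
T̂_Saoirse = 0.84(148) + 0.16(130.0) = 145.1200
Difference = 160.4880 − 145.1200 = 15.3680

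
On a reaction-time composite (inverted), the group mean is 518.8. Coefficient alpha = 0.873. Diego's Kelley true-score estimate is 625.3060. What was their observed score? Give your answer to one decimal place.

640.8

T̂ = ρX + (1 − ρ)μ  ⇒  X = (T̂ − (1 − ρ)μ) / ρ
X = (625.3060 − 0.127 × 518.8) / 0.873 = (625.3060 − 65.8876) / 0.873 = 559.4184 / 0.873 = 640.800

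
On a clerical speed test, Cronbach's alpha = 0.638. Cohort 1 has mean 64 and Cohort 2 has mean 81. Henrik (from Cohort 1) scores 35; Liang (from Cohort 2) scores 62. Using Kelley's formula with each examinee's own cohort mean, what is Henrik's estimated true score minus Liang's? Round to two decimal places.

-23.38

T̂_Henrik = 0.638(35) + 0.362(64) = 45.4980
T̂_Liang = 0.638(62) + 0.362(81) = 68.8780
Difference = 45.4980 − 68.8780 = -23.3800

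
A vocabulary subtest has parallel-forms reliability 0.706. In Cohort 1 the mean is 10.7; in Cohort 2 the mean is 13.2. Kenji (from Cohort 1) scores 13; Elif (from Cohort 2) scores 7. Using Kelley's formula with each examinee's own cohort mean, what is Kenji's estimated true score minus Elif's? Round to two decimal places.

T̂_Kenji = 0.706(13) + 0.294(10.7) = 12.3238
T̂_Elif = 0.706(7) + 0.294(13.2) = 8.8228
Difference = 12.3238 − 8.8228 = 3.5010

3.50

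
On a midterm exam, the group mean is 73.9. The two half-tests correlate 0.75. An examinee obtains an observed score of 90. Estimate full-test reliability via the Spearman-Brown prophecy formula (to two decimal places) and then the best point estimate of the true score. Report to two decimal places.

Spearman-Brown: ρ = 2r/(1 + r) = 2(0.75)/(1 + 0.75) = 1.500/1.75 = 0.8571 → 0.86
Regress the observed score toward the mean by the unreliability: T̂ = 0.86·90 + 0.14·73.9 = 77.40 + 10.346 = 87.746.

87.75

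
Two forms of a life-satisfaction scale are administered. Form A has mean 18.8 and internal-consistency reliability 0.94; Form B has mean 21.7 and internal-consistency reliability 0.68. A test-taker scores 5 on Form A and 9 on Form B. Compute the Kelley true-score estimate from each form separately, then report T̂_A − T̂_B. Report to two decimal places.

-7.24

T̂_A = 0.94(5) + 0.06(18.8) = 5.8280
T̂_B = 0.68(9) + 0.32(21.7) = 13.0640
T̂_A − T̂_B = -7.2360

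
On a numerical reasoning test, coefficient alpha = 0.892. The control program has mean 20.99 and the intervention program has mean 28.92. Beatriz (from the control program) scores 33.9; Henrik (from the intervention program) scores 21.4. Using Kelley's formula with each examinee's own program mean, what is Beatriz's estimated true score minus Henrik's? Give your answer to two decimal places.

T̂_Beatriz = 0.892(33.9) + 0.108(20.99) = 32.5057
T̂_Henrik = 0.892(21.4) + 0.108(28.92) = 22.2122
Difference = 32.5057 − 22.2122 = 10.2936

10.29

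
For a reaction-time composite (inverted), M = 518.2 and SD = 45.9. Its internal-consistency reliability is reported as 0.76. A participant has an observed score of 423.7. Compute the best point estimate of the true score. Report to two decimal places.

Kelley's formula gives T̂ = 0.76·423.7 + 0.24·518.2 = 322.012 + 124.368 = 446.380.

446.38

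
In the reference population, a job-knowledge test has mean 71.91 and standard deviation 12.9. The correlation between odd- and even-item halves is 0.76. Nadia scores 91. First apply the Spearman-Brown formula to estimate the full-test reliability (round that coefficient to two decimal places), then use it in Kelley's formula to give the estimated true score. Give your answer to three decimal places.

Spearman-Brown: ρ = 2r/(1 + r) = 2(0.76)/(1 + 0.76) = 1.520/1.76 = 0.8636 → 0.86
Kelley's formula gives T̂ = 0.86·91 + 0.14·71.91 = 78.26 + 10.0674 = 88.3274.

88.327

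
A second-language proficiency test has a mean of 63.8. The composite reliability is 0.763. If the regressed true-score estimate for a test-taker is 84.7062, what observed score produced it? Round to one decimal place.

T̂ = ρX + (1 − ρ)μ  ⇒  X = (T̂ − (1 − ρ)μ) / ρ
X = (84.7062 − 0.237 × 63.8) / 0.763 = (84.7062 − 15.1206) / 0.763 = 69.5856 / 0.763 = 91.200

91.2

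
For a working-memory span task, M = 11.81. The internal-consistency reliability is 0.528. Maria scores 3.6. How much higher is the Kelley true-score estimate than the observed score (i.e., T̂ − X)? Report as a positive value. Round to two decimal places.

3.88

T̂ = 0.528(3.6) + 0.472(11.81) = 1.9008 + 5.57432 = 7.4751 → 7.475
T̂ − X = 7.475 − 3.6 = 3.875 → 3.88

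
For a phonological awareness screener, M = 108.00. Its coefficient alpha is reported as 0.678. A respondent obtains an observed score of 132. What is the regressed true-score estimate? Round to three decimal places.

124.272

T̂ = ρX + (1 − ρ)μ
  = 0.678 × 132 + 0.322 × 108.00
  = 89.496 + 34.77600
  = 124.2720
  ≈ 124.272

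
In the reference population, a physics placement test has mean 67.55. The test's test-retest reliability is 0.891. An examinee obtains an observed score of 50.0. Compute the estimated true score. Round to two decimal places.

51.91

T̂ = ρX + (1 − ρ)μ
  = 0.891 × 50.0 + 0.109 × 67.55
  = 44.5500 + 7.36295
  = 51.913
  ≈ 51.91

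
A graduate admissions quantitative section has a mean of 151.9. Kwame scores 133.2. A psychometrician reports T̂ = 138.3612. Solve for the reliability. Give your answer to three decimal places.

0.724

T̂ = ρX + (1 − ρ)μ  ⇒  T̂ − μ = ρ(X − μ)
ρ = (T̂ − μ)/(X − μ) = (138.3612 − 151.9) / (133.2 − 151.9) = -13.5388 / -18.7 = 0.72400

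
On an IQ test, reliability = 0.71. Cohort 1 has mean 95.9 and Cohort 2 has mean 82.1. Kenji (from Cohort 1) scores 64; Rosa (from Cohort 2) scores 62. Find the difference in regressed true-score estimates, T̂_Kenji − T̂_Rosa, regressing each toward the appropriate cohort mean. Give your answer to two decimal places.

T̂_Kenji = 0.71(64) + 0.29(95.9) = 73.2510
T̂_Rosa = 0.71(62) + 0.29(82.1) = 67.8290
Difference = 73.2510 − 67.8290 = 5.4220

5.42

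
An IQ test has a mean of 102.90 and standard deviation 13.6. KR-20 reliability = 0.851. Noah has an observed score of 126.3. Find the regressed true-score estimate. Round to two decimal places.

Kelley's formula gives T̂ = 0.851·126.3 + 0.149·102.90 = 107.4813 + 15.33210 = 122.813.

122.81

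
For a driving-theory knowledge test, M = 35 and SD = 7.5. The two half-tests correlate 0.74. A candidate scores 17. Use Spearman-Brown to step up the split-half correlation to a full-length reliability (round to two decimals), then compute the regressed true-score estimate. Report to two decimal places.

19.70

Spearman-Brown: ρ = 2r/(1 + r) = 2(0.74)/(1 + 0.74) = 1.480/1.74 = 0.8506 → 0.85
Weight the observed score by reliability and the mean by (1 − reliability): T̂ = 0.85·17 + 0.15·35 = 14.45 + 5.25 = 19.700.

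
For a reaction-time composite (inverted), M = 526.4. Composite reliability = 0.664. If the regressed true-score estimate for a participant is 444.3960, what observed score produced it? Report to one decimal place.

402.9

T̂ = ρX + (1 − ρ)μ  ⇒  X = (T̂ − (1 − ρ)μ) / ρ
X = (444.3960 − 0.336 × 526.4) / 0.664 = (444.3960 − 176.8704) / 0.664 = 267.5256 / 0.664 = 402.900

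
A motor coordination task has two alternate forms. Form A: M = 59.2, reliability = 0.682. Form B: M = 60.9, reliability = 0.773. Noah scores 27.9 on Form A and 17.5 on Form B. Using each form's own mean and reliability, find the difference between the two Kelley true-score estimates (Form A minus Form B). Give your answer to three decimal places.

T̂_A = 0.682(27.9) + 0.318(59.2) = 37.85340
T̂_B = 0.773(17.5) + 0.227(60.9) = 27.35180
T̂_A − T̂_B = 10.50160

10.502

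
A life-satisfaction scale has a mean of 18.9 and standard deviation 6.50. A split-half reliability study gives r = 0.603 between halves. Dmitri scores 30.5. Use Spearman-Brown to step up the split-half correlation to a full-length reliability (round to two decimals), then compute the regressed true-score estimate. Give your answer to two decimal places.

27.60

Spearman-Brown: ρ = 2r/(1 + r) = 2(0.603)/(1 + 0.603) = 1.2060/1.603 = 0.7523 → 0.75
T̂ = 0.75(30.5) + 0.25(18.9) = 22.875 + 4.725 = 27.600 → 27.60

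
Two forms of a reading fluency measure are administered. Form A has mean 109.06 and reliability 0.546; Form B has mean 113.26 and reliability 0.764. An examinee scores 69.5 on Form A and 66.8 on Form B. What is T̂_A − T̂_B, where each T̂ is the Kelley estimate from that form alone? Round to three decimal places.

9.696

T̂_A = 0.546(69.5) + 0.454(109.06) = 87.46024
T̂_B = 0.764(66.8) + 0.236(113.26) = 77.76456
T̂_A − T̂_B = 9.69568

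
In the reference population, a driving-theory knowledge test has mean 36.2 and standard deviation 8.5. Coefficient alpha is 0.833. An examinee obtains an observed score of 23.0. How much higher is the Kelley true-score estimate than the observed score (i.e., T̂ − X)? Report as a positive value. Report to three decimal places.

Regress the observed score toward the mean by the unreliability: T̂ = 0.833·23.0 + 0.167·36.2 = 19.1590 + 6.0454 = 25.20440.
T̂ − X = 25.2044 − 23.0 = 2.2044 → 2.204

2.204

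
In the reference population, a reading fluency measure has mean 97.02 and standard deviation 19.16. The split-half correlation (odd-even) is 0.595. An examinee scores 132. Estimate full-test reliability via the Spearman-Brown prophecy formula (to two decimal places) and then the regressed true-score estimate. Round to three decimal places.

123.255

Spearman-Brown: ρ = 2r/(1 + r) = 2(0.595)/(1 + 0.595) = 1.1900/1.595 = 0.7461 → 0.75
Regress the observed score toward the mean by the unreliability: T̂ = 0.75·132 + 0.25·97.02 = 99.00 + 24.2550 = 123.2550.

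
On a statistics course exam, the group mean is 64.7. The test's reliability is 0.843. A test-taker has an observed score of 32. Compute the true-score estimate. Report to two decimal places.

T̂ = ρX + (1 − ρ)μ
  = 0.843 × 32 + 0.157 × 64.7
  = 26.976 + 10.1579
  = 37.134
  ≈ 37.13

37.13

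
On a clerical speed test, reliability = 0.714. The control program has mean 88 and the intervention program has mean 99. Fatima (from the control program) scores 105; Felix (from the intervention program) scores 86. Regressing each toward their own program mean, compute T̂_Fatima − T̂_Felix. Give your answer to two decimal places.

10.42

T̂_Fatima = 0.714(105) + 0.286(88) = 100.1380
T̂_Felix = 0.714(86) + 0.286(99) = 89.7180
Difference = 100.1380 − 89.7180 = 10.4200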